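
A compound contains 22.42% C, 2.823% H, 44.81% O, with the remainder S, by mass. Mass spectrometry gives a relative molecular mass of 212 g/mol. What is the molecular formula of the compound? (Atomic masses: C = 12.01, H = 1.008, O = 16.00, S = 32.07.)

Assume 100 g: 22.42 g C, 2.823 g H, 44.81 g O, 29.947 g S.
Moles — C: 22.42 / 12.01 = 1.867 mol; H: 2.823 / 1.008 = 2.801 mol; O: 44.81 / 16.00 = 2.801 mol; S: 29.947 / 32.07 = 0.9338 mol
Ratios (÷ 0.9338): C 1.999, H 2.999, O 2.999, S 1.000
Ratio ≈ 2:3:3:1, so the empirical formula is C2H3O3S
Empirical-formula mass = 107.11 g/mol
n = 212 / 107.11 = 1.98 ≈ 2
Molecular formula = (C2H3O3S)×2 = C4H6O6S2

C4H6O6S2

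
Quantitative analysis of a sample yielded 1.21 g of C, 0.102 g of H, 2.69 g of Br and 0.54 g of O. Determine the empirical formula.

Moles — C: 1.21 / 12.01 = 0.1007 mol; H: 0.102 / 1.008 = 0.1012 mol; Br: 2.69 / 79.90 = 0.03367 mol; O: 0.54 / 16.00 = 0.03375 mol
Divide by the smallest (0.03367 mol Br): C 2.993, H 3.006, Br 1.000, O 1.002
≈ 3:3:1:1 → C3H3BrO

C3H3BrO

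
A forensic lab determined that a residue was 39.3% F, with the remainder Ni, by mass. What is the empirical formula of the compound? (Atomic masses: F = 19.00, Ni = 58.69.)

F2Ni

Assume 100 g: 39.3 g F, 60.7 g Ni.
n(F) = 39.3/19.00 = 2.068, n(Ni) = 60.7/58.69 = 1.034
Smallest is Ni at 1.034 mol; normalising gives F 2.000, Ni 1.000
≈ 2:1 → F2Ni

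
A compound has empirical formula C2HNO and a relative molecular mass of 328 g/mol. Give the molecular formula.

C12H6N6O6

Empirical-formula mass = 55.04 g/mol
n = 328 / 55.04 = 5.96 ≈ 6
Molecular formula = (C2HNO)6 = C12H6N6O6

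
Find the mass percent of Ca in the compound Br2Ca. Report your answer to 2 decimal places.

Molar mass = 2(79.90) + 1(40.08) = 199.880 g/mol
Mass of Ca per mole = 1 × 40.08 = 40.080 g
% Ca = 40.080 / 199.880 × 100 = 20.05%

20.05%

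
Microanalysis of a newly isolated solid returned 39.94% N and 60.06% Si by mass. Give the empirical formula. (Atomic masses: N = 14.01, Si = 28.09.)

Assume 100 g: 39.94 g N, 60.06 g Si.
Moles — N: 39.94 / 14.01 = 2.851 mol; Si: 60.06 / 28.09 = 2.138 mol
Ratios (÷ 2.138): N 1.333, Si 1.000
×3: N 4.00, Si 3.00 → N4Si3

N4Si3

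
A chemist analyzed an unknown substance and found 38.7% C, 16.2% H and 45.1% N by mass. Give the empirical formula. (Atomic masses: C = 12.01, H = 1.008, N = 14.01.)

Assume 100 g: 38.7 g C, 16.2 g H, 45.1 g N.
n(C) = 38.7/12.01 = 3.222, n(H) = 16.2/1.008 = 16.07, n(N) = 45.1/14.01 = 3.219
Ratios (÷ 3.219): C 1.001, H 4.992, N 1.000
≈ 1:5:1 → CH5N

CH5N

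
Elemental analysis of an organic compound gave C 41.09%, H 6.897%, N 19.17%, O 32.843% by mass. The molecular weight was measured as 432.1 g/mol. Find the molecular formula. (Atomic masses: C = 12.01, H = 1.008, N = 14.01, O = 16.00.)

Assume 100 g: 41.09 g C, 6.897 g H, 19.17 g N, 32.843 g O.
C: 41.09 g ÷ 12.01 g/mol = 3.421 mol
H: 6.897 g ÷ 1.008 g/mol = 6.842 mol
N: 19.17 g ÷ 14.01 g/mol = 1.368 mol
O: 32.843 g ÷ 16.00 g/mol = 2.053 mol
Divide by the smallest (1.368 mol N): C 2.500, H 5.001, N 1.000, O 1.500
Multiply by 2: C 5.00, H 10.00, N 2.00, O 3.00 → C5H10N2O3
Empirical-formula mass = 146.15 g/mol
n = 432.1 / 146.15 = 2.96 ≈ 3
Molecular formula = (C5H10N2O3)×3 = C15H30N6O9

C15H30N6O9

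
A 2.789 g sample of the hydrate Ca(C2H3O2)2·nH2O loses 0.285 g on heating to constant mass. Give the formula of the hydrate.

Mass of anhydrous Ca(C2H3O2)2 = 2.789 − 0.285 = 2.504 g
mol H2O = 0.285 / 18.02 = 0.01582
Molar mass of Ca(C2H3O2)2 = 158.17 g/mol → mol Ca(C2H3O2)2 = 2.504 / 158.17 = 0.01583
n = 0.01582 / 0.01583 = 1.00 ≈ 1 → Ca(C2H3O2)2·H2O

Ca(C2H3O2)2·H2O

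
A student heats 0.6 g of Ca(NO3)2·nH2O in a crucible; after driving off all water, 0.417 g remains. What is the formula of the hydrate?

Mass of water lost = 0.6 − 0.417 = 0.183 g → 0.183 / 18.02 = 0.01016 mol H2O
Molar mass of Ca(NO3)2 = 164.10 g/mol → mol Ca(NO3)2 = 0.417 / 164.10 = 0.002541
n = 0.01016 / 0.002541 = 4.00 ≈ 4 → Ca(NO3)2·4H2O

Ca(NO3)2·4H2O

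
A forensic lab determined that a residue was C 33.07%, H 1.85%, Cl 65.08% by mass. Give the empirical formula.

Assume 100 g: 33.07 g C, 1.85 g H, 65.08 g Cl.
Moles — C: 33.07 / 12.01 = 2.754 mol; H: 1.85 / 1.008 = 1.835 mol; Cl: 65.08 / 35.45 = 1.836 mol
Smallest is H at 1.835 mol; normalising gives C 1.500, H 1.000, Cl 1.000
Scaling by 2: C 3.00, H 2.00, Cl 2.00 → C3H2Cl2

C3H2Cl2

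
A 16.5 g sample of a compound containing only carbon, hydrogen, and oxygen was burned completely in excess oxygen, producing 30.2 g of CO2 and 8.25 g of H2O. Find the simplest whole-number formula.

C3H4O2

mol C = 30.2 / 44.01 = 0.6862; mass C = 0.6862 × 12.01 = 8.241 g
mol H = 2 × (8.25 / 18.02) = 0.9156; mass H = 0.9156 × 1.008 = 0.9230 g
mass O = 16.5 − (9.164) = 7.336 g → mol O = 0.4585
Smallest is O at 0.4585 mol; normalising gives C 1.497, H 1.997, O 1.000
×2: C 2.99, H 3.99, O 2.00 → C3H4O2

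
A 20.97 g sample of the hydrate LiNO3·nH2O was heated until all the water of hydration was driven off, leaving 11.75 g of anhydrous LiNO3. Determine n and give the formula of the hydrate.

Mass of water lost = 20.97 − 11.75 = 9.22 g → 9.22 / 18.02 = 0.5117 mol H2O
Molar mass of LiNO3 = 68.95 g/mol → mol LiNO3 = 11.75 / 68.95 = 0.1704
n = 0.5117 / 0.1704 = 3.00 ≈ 3 → LiNO3·3H2O

LiNO3·3H2O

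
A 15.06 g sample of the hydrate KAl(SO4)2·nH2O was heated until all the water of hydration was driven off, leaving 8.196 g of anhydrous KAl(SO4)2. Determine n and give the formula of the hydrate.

Mass of water lost = 15.06 − 8.196 = 6.864 g → 6.864 / 18.02 = 0.3809 mol H2O
Molar mass of KAl(SO4)2 = 258.22 g/mol → mol KAl(SO4)2 = 8.196 / 258.22 = 0.03174
n = 0.3809 / 0.03174 = 12.00 ≈ 12 → KAl(SO4)2·12H2O

KAl(SO4)2·12H2O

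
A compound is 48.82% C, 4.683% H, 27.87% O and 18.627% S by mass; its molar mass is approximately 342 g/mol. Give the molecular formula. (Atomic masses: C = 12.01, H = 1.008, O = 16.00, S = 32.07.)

Assume 100 g: 48.82 g C, 4.683 g H, 27.87 g O, 18.627 g S.
Moles — C: 48.82 / 12.01 = 4.065 mol; H: 4.683 / 1.008 = 4.646 mol; O: 27.87 / 16.00 = 1.742 mol; S: 18.627 / 32.07 = 0.5808 mol
Divide by the smallest (0.5808 mol S): C 6.999, H 7.999, O 2.999, S 1.000
≈ 7:8:3:1 → C7H8O3S
Empirical-formula mass = 172.20 g/mol
n = 342 / 172.20 = 1.99 ≈ 2
Molecular formula = (C7H8O3S)×2 = C14H16O6S2

C14H16O6S2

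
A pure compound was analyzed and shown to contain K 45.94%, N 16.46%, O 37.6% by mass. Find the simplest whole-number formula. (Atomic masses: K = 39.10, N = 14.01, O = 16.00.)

KNO2

Assume 100 g: 45.94 g K, 16.46 g N, 37.6 g O.
n(K) = 45.94/39.10 = 1.175, n(N) = 16.46/14.01 = 1.175, n(O) = 37.6/16.00 = 2.35
Divide by the smallest (1.175 mol N): K 1.000, N 1.000, O 2.000
→ KNO2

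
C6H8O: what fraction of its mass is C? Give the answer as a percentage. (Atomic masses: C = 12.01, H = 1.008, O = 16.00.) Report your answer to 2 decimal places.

74.97%

Molar mass = 6(12.01) + 8(1.008) + 1(16.00) = 96.124 g/mol
Mass of C per mole = 6 × 12.01 = 72.060 g
% C = 72.060 / 96.124 × 100 = 74.97%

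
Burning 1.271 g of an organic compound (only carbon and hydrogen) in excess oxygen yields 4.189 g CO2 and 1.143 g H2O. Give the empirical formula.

C3H4

mol C = 4.189 / 44.01 = 0.09518; mass C = 0.09518 × 12.01 = 1.143 g
mol H = 2 × (1.143 / 18.02) = 0.1269; mass H = 0.1269 × 1.008 = 0.1279 g
Smallest is C at 0.09518 mol; normalising gives C 1.000, H 1.333
Scaling by 3: C 3.00, H 4.00 → C3H4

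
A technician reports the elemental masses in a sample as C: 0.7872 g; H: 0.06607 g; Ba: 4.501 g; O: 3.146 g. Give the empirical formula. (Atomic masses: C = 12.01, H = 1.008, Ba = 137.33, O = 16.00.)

C2H2BaO6

n(C) = 0.7872/12.01 = 0.06555, n(H) = 0.06607/1.008 = 0.06555, n(Ba) = 4.501/137.33 = 0.03278, n(O) = 3.146/16.00 = 0.1966
Ratios (÷ 0.03278): C 2.000, H 2.000, Ba 1.000, O 5.999
Ratio ≈ 2:2:1:6, so the empirical formula is C2H2BaO6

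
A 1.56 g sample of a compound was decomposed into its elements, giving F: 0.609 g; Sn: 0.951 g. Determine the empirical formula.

Moles — F: 0.609 / 19.00 = 0.03205 mol; Sn: 0.951 / 118.71 = 0.008011 mol
Ratios (÷ 0.008011): F 4.001, Sn 1.000
→ F4Sn

F4Sn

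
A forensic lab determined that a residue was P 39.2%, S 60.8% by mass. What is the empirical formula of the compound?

P2S3

Assume 100 g: 39.2 g P, 60.8 g S.
P: 39.2 g ÷ 30.97 g/mol = 1.266 mol
S: 60.8 g ÷ 32.07 g/mol = 1.896 mol
Divide by the smallest (1.266 mol P): P 1.000, S 1.498
×2: P 2.00, S 3.00 → P2S3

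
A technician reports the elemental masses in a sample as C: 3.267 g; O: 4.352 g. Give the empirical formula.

C: 3.267 g ÷ 12.01 g/mol = 0.272 mol
O: 4.352 g ÷ 16.00 g/mol = 0.272 mol
Ratios (÷ 0.272): C 1.000, O 1.000
→ CO

CO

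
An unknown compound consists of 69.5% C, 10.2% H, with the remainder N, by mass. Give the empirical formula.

C4H7N

Assume 100 g: 69.5 g C, 10.2 g H, 20.3 g N.
Moles — C: 69.5 / 12.01 = 5.787 mol; H: 10.2 / 1.008 = 10.12 mol; N: 20.3 / 14.01 = 1.449 mol
Ratios (÷ 1.449): C 3.994, H 6.984, N 1.000
→ C4H7N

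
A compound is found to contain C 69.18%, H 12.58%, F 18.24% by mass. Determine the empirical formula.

C6H13F

Assume 100 g: 69.18 g C, 12.58 g H, 18.24 g F.
C: 69.18 g ÷ 12.01 g/mol = 5.76 mol
H: 12.58 g ÷ 1.008 g/mol = 12.48 mol
F: 18.24 g ÷ 19.00 g/mol = 0.96 mol
Smallest is F at 0.96 mol; normalising gives C 6.000, H 13.000, F 1.000
≈ 6:13:1 → C6H13F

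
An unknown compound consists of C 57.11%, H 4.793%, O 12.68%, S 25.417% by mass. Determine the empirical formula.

C6H6OS

Assume 100 g: 57.11 g C, 4.793 g H, 12.68 g O, 25.417 g S.
C: 57.11 g ÷ 12.01 g/mol = 4.755 mol
H: 4.793 g ÷ 1.008 g/mol = 4.755 mol
O: 12.68 g ÷ 16.00 g/mol = 0.7925 mol
S: 25.417 g ÷ 32.07 g/mol = 0.7925 mol
Ratios (÷ 0.7925): C 6.000, H 6.000, O 1.000, S 1.000
Ratio ≈ 6:6:1:1, so the empirical formula is C6H6OS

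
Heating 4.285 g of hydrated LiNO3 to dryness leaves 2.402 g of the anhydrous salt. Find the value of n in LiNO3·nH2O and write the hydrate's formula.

LiNO3·3H2O

Mass of water lost = 4.285 − 2.402 = 1.883 g → 1.883 / 18.02 = 0.1045 mol H2O
Molar mass of LiNO3 = 68.95 g/mol → mol LiNO3 = 2.402 / 68.95 = 0.03484
n = 0.1045 / 0.03484 = 3.00 ≈ 3 → LiNO3·3H2O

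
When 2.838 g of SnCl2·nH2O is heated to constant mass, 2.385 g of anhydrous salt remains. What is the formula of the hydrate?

SnCl2·2H2O

Mass of water lost = 2.838 − 2.385 = 0.453 g → 0.453 / 18.02 = 0.02514 mol H2O
Molar mass of SnCl2 = 189.61 g/mol → mol SnCl2 = 2.385 / 189.61 = 0.01258
n = 0.02514 / 0.01258 = 2.00 ≈ 2 → SnCl2·2H2O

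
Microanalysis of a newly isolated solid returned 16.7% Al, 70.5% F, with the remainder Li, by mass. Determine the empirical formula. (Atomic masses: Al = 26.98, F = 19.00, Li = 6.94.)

AlF6Li3

Assume 100 g: 16.7 g Al, 70.5 g F, 12.8 g Li.
Al: 16.7 g ÷ 26.98 g/mol = 0.619 mol
F: 70.5 g ÷ 19.00 g/mol = 3.711 mol
Li: 12.8 g ÷ 6.94 g/mol = 1.844 mol
Ratios (÷ 0.619): Al 1.000, F 5.995, Li 2.980
Ratio ≈ 1:6:3, so the empirical formula is AlF6Li3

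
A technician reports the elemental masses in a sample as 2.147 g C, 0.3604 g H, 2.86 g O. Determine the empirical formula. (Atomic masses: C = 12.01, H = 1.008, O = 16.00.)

C: 2.147 g ÷ 12.01 g/mol = 0.1788 mol
H: 0.3604 g ÷ 1.008 g/mol = 0.3575 mol
O: 2.86 g ÷ 16.00 g/mol = 0.1787 mol
Ratios (÷ 0.1787): C 1.000, H 2.000, O 1.000
≈ 1:2:1 → CH2O

CH2O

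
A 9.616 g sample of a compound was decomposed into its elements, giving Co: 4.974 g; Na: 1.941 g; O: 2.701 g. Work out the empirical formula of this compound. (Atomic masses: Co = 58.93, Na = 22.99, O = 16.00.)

CoNaO2

Co: 4.974 g ÷ 58.93 g/mol = 0.08441 mol
Na: 1.941 g ÷ 22.99 g/mol = 0.08443 mol
O: 2.701 g ÷ 16.00 g/mol = 0.1688 mol
Divide by the smallest (0.08441 mol Co): Co 1.000, Na 1.000, O 2.000
Ratio ≈ 1:1:2, so the empirical formula is CoNaO2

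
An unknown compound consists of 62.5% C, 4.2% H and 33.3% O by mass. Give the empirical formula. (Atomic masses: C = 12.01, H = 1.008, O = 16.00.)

Assume 100 g: 62.5 g C, 4.2 g H, 33.3 g O.
n(C) = 62.5/12.01 = 5.204, n(H) = 4.2/1.008 = 4.167, n(O) = 33.3/16.00 = 2.081
Ratios (÷ 2.081): C 2.500, H 2.002, O 1.000
Scaling by 2: C 5.00, H 4.00, O 2.00 → C5H4O2

C5H4O2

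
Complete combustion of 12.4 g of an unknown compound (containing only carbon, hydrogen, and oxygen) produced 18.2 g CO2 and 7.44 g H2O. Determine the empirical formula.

CH2O

mol C = 18.2 / 44.01 = 0.4135; mass C = 0.4135 × 12.01 = 4.967 g
mol H = 2 × (7.44 / 18.02) = 0.8257; mass H = 0.8257 × 1.008 = 0.8324 g
mass O = 12.4 − (5.799) = 6.601 g → mol O = 0.4126
Divide by the smallest (0.4126 mol O): C 1.002, H 2.002, O 1.000
Ratio ≈ 1:2:1, so the empirical formula is CH2O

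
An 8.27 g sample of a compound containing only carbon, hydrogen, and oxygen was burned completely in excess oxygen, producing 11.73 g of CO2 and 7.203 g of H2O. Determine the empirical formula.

mol C = 11.73 / 44.01 = 0.2665; mass C = 0.2665 × 12.01 = 3.201 g
mol H = 2 × (7.203 / 18.02) = 0.7994; mass H = 0.7994 × 1.008 = 0.8058 g
mass O = 8.27 − (4.007) = 4.263 g → mol O = 0.2664
Divide by the smallest (0.2664 mol O): C 1.000, H 3.000, O 1.000
→ CH3O

CH3O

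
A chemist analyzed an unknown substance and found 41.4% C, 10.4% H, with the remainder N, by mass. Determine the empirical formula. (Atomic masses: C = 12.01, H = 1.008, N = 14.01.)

CH3N

Assume 100 g: 41.4 g C, 10.4 g H, 48.2 g N.
n(C) = 41.4/12.01 = 3.447, n(H) = 10.4/1.008 = 10.32, n(N) = 48.2/14.01 = 3.44
Ratios (÷ 3.44): C 1.002, H 2.999, N 1.000
→ CH3N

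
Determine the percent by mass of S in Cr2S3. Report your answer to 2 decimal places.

48.05%

Molar mass = 2(52.00) + 3(32.07) = 200.210 g/mol
Mass of S per mole = 3 × 32.07 = 96.210 g
% S = 96.210 / 200.210 × 100 = 48.05%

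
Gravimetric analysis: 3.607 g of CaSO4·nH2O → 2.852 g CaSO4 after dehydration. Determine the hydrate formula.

Mass of water lost = 3.607 − 2.852 = 0.755 g → 0.755 / 18.02 = 0.0419 mol H2O
Molar mass of CaSO4 = 136.15 g/mol → mol CaSO4 = 2.852 / 136.15 = 0.02095
n = 0.0419 / 0.02095 = 2.00 ≈ 2 → CaSO4·2H2O

CaSO4·2H2O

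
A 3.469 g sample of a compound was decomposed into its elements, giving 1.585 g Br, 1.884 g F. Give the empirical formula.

Moles — Br: 1.585 / 79.90 = 0.01984 mol; F: 1.884 / 19.00 = 0.09916 mol
Ratios (÷ 0.01984): Br 1.000, F 4.999
Ratio ≈ 1:5, so the empirical formula is BrF5

BrF5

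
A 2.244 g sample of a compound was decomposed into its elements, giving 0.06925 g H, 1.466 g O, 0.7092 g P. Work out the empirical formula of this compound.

H3O4P

n(H) = 0.06925/1.008 = 0.0687, n(O) = 1.466/16.00 = 0.09162, n(P) = 0.7092/30.97 = 0.0229
Ratios (÷ 0.0229): H 3.000, O 4.001, P 1.000
Ratio ≈ 3:4:1, so the empirical formula is H3O4P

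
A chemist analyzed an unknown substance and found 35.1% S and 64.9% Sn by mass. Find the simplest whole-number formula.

S2Sn

Assume 100 g: 35.1 g S, 64.9 g Sn.
n(S) = 35.1/32.07 = 1.094, n(Sn) = 64.9/118.71 = 0.5467
Smallest is Sn at 0.5467 mol; normalising gives S 2.002, Sn 1.000
≈ 2:1 → S2Sn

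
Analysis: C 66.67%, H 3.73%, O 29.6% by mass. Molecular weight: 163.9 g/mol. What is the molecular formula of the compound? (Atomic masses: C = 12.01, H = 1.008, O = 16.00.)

Assume 100 g: 66.67 g C, 3.73 g H, 29.6 g O.
n(C) = 66.67/12.01 = 5.551, n(H) = 3.73/1.008 = 3.7, n(O) = 29.6/16.00 = 1.85
Smallest is O at 1.85 mol; normalising gives C 3.001, H 2.000, O 1.000
→ C3H2O
Empirical-formula mass = 54.05 g/mol
n = 163.9 / 54.05 = 3.03 ≈ 3
Molecular formula = (C3H2O)×3 = C9H6O3

C9H6O3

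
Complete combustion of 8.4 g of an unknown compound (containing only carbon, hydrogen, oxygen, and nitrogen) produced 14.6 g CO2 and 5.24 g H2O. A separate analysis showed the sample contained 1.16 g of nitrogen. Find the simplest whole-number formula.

mol C = 14.6 / 44.01 = 0.3317; mass C = 0.3317 × 12.01 = 3.984 g
mol H = 2 × (5.24 / 18.02) = 0.5816; mass H = 0.5816 × 1.008 = 0.5862 g
mol N = 1.16 / 14.01 = 0.08280
mass O = 8.4 − (5.730) = 2.670 g → mol O = 0.1668
Ratios (÷ 0.0828): C 4.007, H 7.024, N 1.000, O 2.015
Ratio ≈ 4:7:1:2, so the empirical formula is C4H7NO2

C4H7NO2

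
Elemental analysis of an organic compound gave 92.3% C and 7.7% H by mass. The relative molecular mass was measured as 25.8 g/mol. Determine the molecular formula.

Assume 100 g: 92.3 g C, 7.7 g H.
C: 92.3 g ÷ 12.01 g/mol = 7.685 mol
H: 7.7 g ÷ 1.008 g/mol = 7.639 mol
Smallest is H at 7.639 mol; normalising gives C 1.006, H 1.000
Ratio ≈ 1:1, so the empirical formula is CH
Empirical-formula mass = 13.02 g/mol
n = 25.8 / 13.02 = 1.98 ≈ 2
Molecular formula = (CH)×2 = C2H2

C2H2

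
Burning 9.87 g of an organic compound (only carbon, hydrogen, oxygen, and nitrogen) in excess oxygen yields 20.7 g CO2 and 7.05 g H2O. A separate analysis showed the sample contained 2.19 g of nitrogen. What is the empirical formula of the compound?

C6H10N2O

mol C = 20.7 / 44.01 = 0.4703; mass C = 0.4703 × 12.01 = 5.649 g
mol H = 2 × (7.05 / 18.02) = 0.7825; mass H = 0.7825 × 1.008 = 0.7887 g
mol N = 2.19 / 14.01 = 0.1563
mass O = 9.87 − (8.628) = 1.242 g → mol O = 0.07765
Smallest is O at 0.07765 mol; normalising gives C 6.057, H 10.077, N 2.013, O 1.000
→ C6H10N2O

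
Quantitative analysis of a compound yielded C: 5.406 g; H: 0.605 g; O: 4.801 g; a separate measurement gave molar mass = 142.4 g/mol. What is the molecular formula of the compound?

Moles — C: 5.406 / 12.01 = 0.4501 mol; H: 0.605 / 1.008 = 0.6002 mol; O: 4.801 / 16.00 = 0.3001 mol
Smallest is O at 0.3001 mol; normalising gives C 1.500, H 2.000, O 1.000
Scaling by 2: C 3.00, H 4.00, O 2.00 → C3H4O2
Empirical-formula mass = 72.06 g/mol
n = 142.4 / 72.06 = 1.98 ≈ 2
Molecular formula = (C3H4O2)×2 = C6H8O4

C6H8O4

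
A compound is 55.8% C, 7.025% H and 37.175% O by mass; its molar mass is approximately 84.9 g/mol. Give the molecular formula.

C4H6O2

Assume 100 g: 55.8 g C, 7.025 g H, 37.175 g O.
C: 55.8 g ÷ 12.01 g/mol = 4.646 mol
H: 7.025 g ÷ 1.008 g/mol = 6.969 mol
O: 37.175 g ÷ 16.00 g/mol = 2.323 mol
Smallest is O at 2.323 mol; normalising gives C 2.000, H 3.000, O 1.000
≈ 2:3:1 → C2H3O
Empirical-formula mass = 43.04 g/mol
n = 84.9 / 43.04 = 1.97 ≈ 2
Molecular formula = (C2H3O)×2 = C4H6O2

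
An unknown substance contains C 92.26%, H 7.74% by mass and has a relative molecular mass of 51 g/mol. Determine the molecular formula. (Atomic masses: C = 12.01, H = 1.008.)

Assume 100 g: 92.26 g C, 7.74 g H.
Moles — C: 92.26 / 12.01 = 7.682 mol; H: 7.74 / 1.008 = 7.679 mol
Smallest is H at 7.679 mol; normalising gives C 1.000, H 1.000
Ratio ≈ 1:1, so the empirical formula is CH
Empirical-formula mass = 13.02 g/mol
n = 51 / 13.02 = 3.92 ≈ 4
Molecular formula = (CH)×4 = C4H4

C4H4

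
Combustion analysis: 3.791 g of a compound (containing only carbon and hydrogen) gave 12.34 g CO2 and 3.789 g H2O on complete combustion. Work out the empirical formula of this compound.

C2H3

mol C = 12.34 / 44.01 = 0.2804; mass C = 0.2804 × 12.01 = 3.367 g
mol H = 2 × (3.789 / 18.02) = 0.4205; mass H = 0.4205 × 1.008 = 0.4239 g
Ratios (÷ 0.2804): C 1.000, H 1.500
Multiply by 2: C 2.00, H 3.00 → C2H3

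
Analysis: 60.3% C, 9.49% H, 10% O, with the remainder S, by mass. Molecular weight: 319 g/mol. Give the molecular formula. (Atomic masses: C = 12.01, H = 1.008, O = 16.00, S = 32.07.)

C16H30O2S2

Assume 100 g: 60.3 g C, 9.49 g H, 10 g O, 20.21 g S.
Moles — C: 60.3 / 12.01 = 5.021 mol; H: 9.49 / 1.008 = 9.415 mol; O: 10 / 16.00 = 0.625 mol; S: 20.21 / 32.07 = 0.6302 mol
Ratios (÷ 0.625): C 8.033, H 15.063, O 1.000, S 1.008
→ C8H15OS
Empirical-formula mass = 159.27 g/mol
n = 319 / 159.27 = 2.00 ≈ 2
Molecular formula = (C8H15OS)×2 = C16H30O2S2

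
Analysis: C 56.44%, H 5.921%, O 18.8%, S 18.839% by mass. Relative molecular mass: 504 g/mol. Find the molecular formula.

C24H30O6S3

Assume 100 g: 56.44 g C, 5.921 g H, 18.8 g O, 18.839 g S.
Moles — C: 56.44 / 12.01 = 4.699 mol; H: 5.921 / 1.008 = 5.874 mol; O: 18.8 / 16.00 = 1.175 mol; S: 18.839 / 32.07 = 0.5874 mol
Smallest is S at 0.5874 mol; normalising gives C 8.000, H 9.999, O 2.000, S 1.000
Ratio ≈ 8:10:2:1, so the empirical formula is C8H10O2S
Empirical-formula mass = 170.23 g/mol
n = 504 / 170.23 = 2.96 ≈ 3
Molecular formula = (C8H10O2S)×3 = C24H30O6S3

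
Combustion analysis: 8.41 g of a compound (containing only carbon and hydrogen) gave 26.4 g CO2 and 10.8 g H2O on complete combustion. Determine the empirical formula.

mol C = 26.4 / 44.01 = 0.5999; mass C = 0.5999 × 12.01 = 7.204 g
mol H = 2 × (10.8 / 18.02) = 1.199; mass H = 1.199 × 1.008 = 1.208 g
Smallest is C at 0.5999 mol; normalising gives C 1.000, H 1.998
≈ 1:2 → CH2

CH2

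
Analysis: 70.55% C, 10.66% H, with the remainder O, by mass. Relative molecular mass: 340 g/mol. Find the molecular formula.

C20H36O4

Assume 100 g: 70.55 g C, 10.66 g H, 18.79 g O.
C: 70.55 g ÷ 12.01 g/mol = 5.874 mol
H: 10.66 g ÷ 1.008 g/mol = 10.58 mol
O: 18.79 g ÷ 16.00 g/mol = 1.174 mol
Divide by the smallest (1.174 mol O): C 5.002, H 9.005, O 1.000
≈ 5:9:1 → C5H9O
Empirical-formula mass = 85.12 g/mol
n = 340 / 85.12 = 3.99 ≈ 4
Molecular formula = (C5H9O)×4 = C20H36O4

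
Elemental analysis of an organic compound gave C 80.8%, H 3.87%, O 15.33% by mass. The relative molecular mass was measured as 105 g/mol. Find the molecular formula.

C7H4O

Assume 100 g: 80.8 g C, 3.87 g H, 15.33 g O.
C: 80.8 g ÷ 12.01 g/mol = 6.728 mol
H: 3.87 g ÷ 1.008 g/mol = 3.839 mol
O: 15.33 g ÷ 16.00 g/mol = 0.9581 mol
Ratios (÷ 0.9581): C 7.022, H 4.007, O 1.000
≈ 7:4:1 → C7H4O
Empirical-formula mass = 104.10 g/mol
n = 105 / 104.10 = 1.01 ≈ 1
Molecular formula = empirical formula = C7H4O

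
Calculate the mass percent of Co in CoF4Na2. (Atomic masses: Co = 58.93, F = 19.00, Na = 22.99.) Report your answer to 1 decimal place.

32.6%

Molar mass = 1(58.93) + 4(19.00) + 2(22.99) = 180.910 g/mol
Mass of Co per mole = 1 × 58.93 = 58.930 g
% Co = 58.930 / 180.910 × 100 = 32.6%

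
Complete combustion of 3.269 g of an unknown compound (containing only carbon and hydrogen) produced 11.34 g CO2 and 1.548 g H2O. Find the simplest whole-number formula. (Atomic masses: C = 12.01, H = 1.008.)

mol C = 11.34 / 44.01 = 0.2577; mass C = 0.2577 × 12.01 = 3.095 g
mol H = 2 × (1.548 / 18.02) = 0.1718; mass H = 0.1718 × 1.008 = 0.1732 g
Ratios (÷ 0.1718): C 1.500, H 1.000
Multiply by 2: C 3.00, H 2.00 → C3H2

C3H2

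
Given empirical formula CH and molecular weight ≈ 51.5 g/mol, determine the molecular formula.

C4H4

Empirical-formula mass = 13.02 g/mol
n = 51.5 / 13.02 = 3.96 ≈ 4
Molecular formula = (CH)4 = C4H4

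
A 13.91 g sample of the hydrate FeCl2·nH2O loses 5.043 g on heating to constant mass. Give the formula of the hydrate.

FeCl2·4H2O

Mass of anhydrous FeCl2 = 13.91 − 5.043 = 8.867 g
mol H2O = 5.043 / 18.02 = 0.2799
Molar mass of FeCl2 = 126.75 g/mol → mol FeCl2 = 8.867 / 126.75 = 0.06996
n = 0.2799 / 0.06996 = 4.00 ≈ 4 → FeCl2·4H2O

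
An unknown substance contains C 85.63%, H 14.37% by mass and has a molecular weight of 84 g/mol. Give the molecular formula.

Assume 100 g: 85.63 g C, 14.37 g H.
Moles — C: 85.63 / 12.01 = 7.13 mol; H: 14.37 / 1.008 = 14.26 mol
Divide by the smallest (7.13 mol C): C 1.000, H 1.999
≈ 1:2 → CH2
Empirical-formula mass = 14.03 g/mol
n = 84 / 14.03 = 5.99 ≈ 6
Molecular formula = (CH2)×6 = C6H12

C6H12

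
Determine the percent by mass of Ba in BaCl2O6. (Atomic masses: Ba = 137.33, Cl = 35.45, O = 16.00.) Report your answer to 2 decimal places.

45.14%

Molar mass = 1(137.33) + 2(35.45) + 6(16.00) = 304.230 g/mol
Mass of Ba per mole = 1 × 137.33 = 137.330 g
% Ba = 137.330 / 304.230 × 100 = 45.14%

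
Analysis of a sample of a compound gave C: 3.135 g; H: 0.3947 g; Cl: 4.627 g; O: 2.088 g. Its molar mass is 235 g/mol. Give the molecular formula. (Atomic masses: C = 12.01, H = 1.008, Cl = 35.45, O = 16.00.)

C6H9Cl3O3

C: 3.135 g ÷ 12.01 g/mol = 0.261 mol
H: 0.3947 g ÷ 1.008 g/mol = 0.3916 mol
Cl: 4.627 g ÷ 35.45 g/mol = 0.1305 mol
O: 2.088 g ÷ 16.00 g/mol = 0.1305 mol
Smallest is O at 0.1305 mol; normalising gives C 2.000, H 3.001, Cl 1.000, O 1.000
≈ 2:3:1:1 → C2H3ClO
Empirical-formula mass = 78.49 g/mol
n = 235 / 78.49 = 2.99 ≈ 3
Molecular formula = (C2H3ClO)×3 = C6H9Cl3O3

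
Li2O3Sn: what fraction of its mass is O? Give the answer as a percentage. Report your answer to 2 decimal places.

Molar mass = 2(6.94) + 3(16.00) + 1(118.71) = 180.590 g/mol
Mass of O per mole = 3 × 16.00 = 48.000 g
% O = 48.000 / 180.590 × 100 = 26.58%

26.58%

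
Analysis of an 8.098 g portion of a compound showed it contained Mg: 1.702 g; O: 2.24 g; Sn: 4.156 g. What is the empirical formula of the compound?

Mg2O4Sn

Moles — Mg: 1.702 / 24.31 = 0.07001 mol; O: 2.24 / 16.00 = 0.14 mol; Sn: 4.156 / 118.71 = 0.03501 mol
Smallest is Sn at 0.03501 mol; normalising gives Mg 2.000, O 3.999, Sn 1.000
≈ 2:4:1 → Mg2O4Sn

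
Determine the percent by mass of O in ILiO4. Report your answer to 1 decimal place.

Molar mass = 1(126.90) + 1(6.94) + 4(16.00) = 197.840 g/mol
Mass of O per mole = 4 × 16.00 = 64.000 g
% O = 64.000 / 197.840 × 100 = 32.3%

32.3%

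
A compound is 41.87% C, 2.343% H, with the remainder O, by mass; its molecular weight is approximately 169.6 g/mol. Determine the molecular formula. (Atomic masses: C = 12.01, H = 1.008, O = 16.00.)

C6H4O6

Assume 100 g: 41.87 g C, 2.343 g H, 55.787 g O.
n(C) = 41.87/12.01 = 3.486, n(H) = 2.343/1.008 = 2.324, n(O) = 55.787/16.00 = 3.487
Divide by the smallest (2.324 mol H): C 1.500, H 1.000, O 1.500
Multiply by 2: C 3.00, H 2.00, O 3.00 → C3H2O3
Empirical-formula mass = 86.05 g/mol
n = 169.6 / 86.05 = 1.97 ≈ 2
Molecular formula = (C3H2O3)×2 = C6H4O6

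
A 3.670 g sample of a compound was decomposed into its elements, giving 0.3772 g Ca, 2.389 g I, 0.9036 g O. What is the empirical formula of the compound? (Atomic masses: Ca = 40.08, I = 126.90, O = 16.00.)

n(Ca) = 0.3772/40.08 = 0.009411, n(I) = 2.389/126.90 = 0.01883, n(O) = 0.9036/16.00 = 0.05647
Divide by the smallest (0.009411 mol Ca): Ca 1.000, I 2.000, O 6.001
Ratio ≈ 1:2:6, so the empirical formula is CaI2O6

CaI2O6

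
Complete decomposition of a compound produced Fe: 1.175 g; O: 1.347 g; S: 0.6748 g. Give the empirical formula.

FeO4S

Moles — Fe: 1.175 / 55.85 = 0.02104 mol; O: 1.347 / 16.00 = 0.08419 mol; S: 0.6748 / 32.07 = 0.02104 mol
Smallest is Fe at 0.02104 mol; normalising gives Fe 1.000, O 4.002, S 1.000
Ratio ≈ 1:4:1, so the empirical formula is FeO4S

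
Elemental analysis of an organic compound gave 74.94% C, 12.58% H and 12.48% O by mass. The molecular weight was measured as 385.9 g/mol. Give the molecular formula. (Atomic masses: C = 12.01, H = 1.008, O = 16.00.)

Assume 100 g: 74.94 g C, 12.58 g H, 12.48 g O.
Moles — C: 74.94 / 12.01 = 6.24 mol; H: 12.58 / 1.008 = 12.48 mol; O: 12.48 / 16.00 = 0.78 mol
Divide by the smallest (0.78 mol O): C 8.000, H 16.000, O 1.000
→ C8H16O
Empirical-formula mass = 128.21 g/mol
n = 385.9 / 128.21 = 3.01 ≈ 3
Molecular formula = (C8H16O)×3 = C24H48O3

C24H48O3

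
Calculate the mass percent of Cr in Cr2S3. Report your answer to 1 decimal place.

Molar mass = 2(52.00) + 3(32.07) = 200.210 g/mol
Mass of Cr per mole = 2 × 52.00 = 104.000 g
% Cr = 104.000 / 200.210 × 100 = 51.9%

51.9%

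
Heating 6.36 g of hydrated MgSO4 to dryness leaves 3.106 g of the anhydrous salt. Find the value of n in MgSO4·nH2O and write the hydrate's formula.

MgSO4·7H2O

Mass of water lost = 6.36 − 3.106 = 3.254 g → 3.254 / 18.02 = 0.1806 mol H2O
Molar mass of MgSO4 = 120.38 g/mol → mol MgSO4 = 3.106 / 120.38 = 0.0258
n = 0.1806 / 0.0258 = 7.00 ≈ 7 → MgSO4·7H2O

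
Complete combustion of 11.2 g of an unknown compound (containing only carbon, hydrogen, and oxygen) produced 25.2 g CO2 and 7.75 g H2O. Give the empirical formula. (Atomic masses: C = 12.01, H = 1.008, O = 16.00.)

mol C = 25.2 / 44.01 = 0.5726; mass C = 0.5726 × 12.01 = 6.877 g
mol H = 2 × (7.75 / 18.02) = 0.8602; mass H = 0.8602 × 1.008 = 0.8670 g
mass O = 11.2 − (7.744) = 3.456 g → mol O = 0.2160
Smallest is O at 0.216 mol; normalising gives C 2.651, H 3.982, O 1.000
×3: C 7.95, H 11.95, O 3.00 → C8H12O3

C8H12O3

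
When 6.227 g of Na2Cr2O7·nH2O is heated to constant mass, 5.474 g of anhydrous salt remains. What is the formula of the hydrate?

Mass of water lost = 6.227 − 5.474 = 0.753 g → 0.753 / 18.02 = 0.04179 mol H2O
Molar mass of Na2Cr2O7 = 261.98 g/mol → mol Na2Cr2O7 = 5.474 / 261.98 = 0.02089
n = 0.04179 / 0.02089 = 2.00 ≈ 2 → Na2Cr2O7·2H2O

Na2Cr2O7·2H2O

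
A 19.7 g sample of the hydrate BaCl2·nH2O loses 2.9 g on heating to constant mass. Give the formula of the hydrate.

BaCl2·2H2O

Mass of anhydrous BaCl2 = 19.7 − 2.9 = 16.8 g
mol H2O = 2.9 / 18.02 = 0.1609
Molar mass of BaCl2 = 208.23 g/mol → mol BaCl2 = 16.8 / 208.23 = 0.08068
n = 0.1609 / 0.08068 = 1.99 ≈ 2 → BaCl2·2H2O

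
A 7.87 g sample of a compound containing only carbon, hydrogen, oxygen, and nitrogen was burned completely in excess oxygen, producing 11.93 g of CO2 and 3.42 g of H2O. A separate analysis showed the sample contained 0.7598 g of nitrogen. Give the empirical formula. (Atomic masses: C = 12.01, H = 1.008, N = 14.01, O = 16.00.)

C5H7NO4

mol C = 11.93 / 44.01 = 0.2711; mass C = 0.2711 × 12.01 = 3.256 g
mol H = 2 × (3.42 / 18.02) = 0.3796; mass H = 0.3796 × 1.008 = 0.3826 g
mol N = 0.7598 / 14.01 = 0.05423
mass O = 7.87 − (4.398) = 3.472 g → mol O = 0.2170
Ratios (÷ 0.05423): C 4.998, H 6.999, N 1.000, O 4.001
≈ 5:7:1:4 → C5H7NO4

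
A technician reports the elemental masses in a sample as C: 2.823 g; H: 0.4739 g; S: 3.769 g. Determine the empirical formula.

C: 2.823 g ÷ 12.01 g/mol = 0.2351 mol
H: 0.4739 g ÷ 1.008 g/mol = 0.4701 mol
S: 3.769 g ÷ 32.07 g/mol = 0.1175 mol
Smallest is S at 0.1175 mol; normalising gives C 2.000, H 4.000, S 1.000
→ C2H4S

C2H4S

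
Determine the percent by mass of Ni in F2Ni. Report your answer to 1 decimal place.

Molar mass = 2(19.00) + 1(58.69) = 96.690 g/mol
Mass of Ni per mole = 1 × 58.69 = 58.690 g
% Ni = 58.690 / 96.690 × 100 = 60.7%

60.7%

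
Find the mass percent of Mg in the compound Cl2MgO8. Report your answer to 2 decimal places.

10.89%

Molar mass = 2(35.45) + 1(24.31) + 8(16.00) = 223.210 g/mol
Mass of Mg per mole = 1 × 24.31 = 24.310 g
% Mg = 24.310 / 223.210 × 100 = 10.89%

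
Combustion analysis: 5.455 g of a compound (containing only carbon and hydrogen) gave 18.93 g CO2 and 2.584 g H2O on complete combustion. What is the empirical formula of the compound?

C3H2

mol C = 18.93 / 44.01 = 0.4301; mass C = 0.4301 × 12.01 = 5.166 g
mol H = 2 × (2.584 / 18.02) = 0.2868; mass H = 0.2868 × 1.008 = 0.2891 g
Divide by the smallest (0.2868 mol H): C 1.500, H 1.000
Scaling by 2: C 3.00, H 2.00 → C3H2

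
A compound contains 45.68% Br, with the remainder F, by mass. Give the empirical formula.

BrF5

Assume 100 g: 45.68 g Br, 54.32 g F.
n(Br) = 45.68/79.90 = 0.5717, n(F) = 54.32/19.00 = 2.859
Ratios (÷ 0.5717): Br 1.000, F 5.001
→ BrF5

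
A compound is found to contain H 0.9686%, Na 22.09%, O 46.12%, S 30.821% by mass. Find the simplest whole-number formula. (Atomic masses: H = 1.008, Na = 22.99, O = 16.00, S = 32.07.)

HNaO3S

Assume 100 g: 0.9686 g H, 22.09 g Na, 46.12 g O, 30.821 g S.
n(H) = 0.9686/1.008 = 0.9609, n(Na) = 22.09/22.99 = 0.9609, n(O) = 46.12/16.00 = 2.882, n(S) = 30.821/32.07 = 0.9611
Divide by the smallest (0.9609 mol Na): H 1.000, Na 1.000, O 3.000, S 1.000
≈ 1:1:3:1 → HNaO3S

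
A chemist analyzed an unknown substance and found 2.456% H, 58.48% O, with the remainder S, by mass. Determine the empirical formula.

Assume 100 g: 2.456 g H, 58.48 g O, 39.064 g S.
n(H) = 2.456/1.008 = 2.437, n(O) = 58.48/16.00 = 3.655, n(S) = 39.064/32.07 = 1.218
Divide by the smallest (1.218 mol S): H 2.000, O 3.001, S 1.000
≈ 2:3:1 → H2O3S

H2O3S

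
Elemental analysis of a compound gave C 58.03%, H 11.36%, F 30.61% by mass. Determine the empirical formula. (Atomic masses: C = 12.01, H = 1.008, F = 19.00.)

C3H7F

Assume 100 g: 58.03 g C, 11.36 g H, 30.61 g F.
n(C) = 58.03/12.01 = 4.832, n(H) = 11.36/1.008 = 11.27, n(F) = 30.61/19.00 = 1.611
Smallest is F at 1.611 mol; normalising gives C 2.999, H 6.995, F 1.000
→ C3H7F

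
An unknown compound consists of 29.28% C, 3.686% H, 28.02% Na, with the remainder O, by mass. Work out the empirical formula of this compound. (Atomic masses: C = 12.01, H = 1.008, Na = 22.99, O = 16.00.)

Assume 100 g: 29.28 g C, 3.686 g H, 28.02 g Na, 39.014 g O.
Moles — C: 29.28 / 12.01 = 2.438 mol; H: 3.686 / 1.008 = 3.657 mol; Na: 28.02 / 22.99 = 1.219 mol; O: 39.014 / 16.00 = 2.438 mol
Divide by the smallest (1.219 mol Na): C 2.000, H 3.000, Na 1.000, O 2.001
Ratio ≈ 2:3:1:2, so the empirical formula is C2H3NaO2

C2H3NaO2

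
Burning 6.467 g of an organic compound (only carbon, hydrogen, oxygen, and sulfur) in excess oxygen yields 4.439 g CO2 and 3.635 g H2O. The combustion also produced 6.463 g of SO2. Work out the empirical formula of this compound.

mol C = 4.439 / 44.01 = 0.1009; mass C = 0.1009 × 12.01 = 1.211 g
mol H = 2 × (3.635 / 18.02) = 0.4034; mass H = 0.4034 × 1.008 = 0.4067 g
mol S = 6.463 / 64.07 = 0.1009; mass S = 3.235 g
mass O = 6.467 − (4.853) = 1.614 g → mol O = 0.1009
Ratios (÷ 0.1009): C 1.000, H 4.000, O 1.000, S 1.000
≈ 1:4:1:1 → CH4OS

CH4OS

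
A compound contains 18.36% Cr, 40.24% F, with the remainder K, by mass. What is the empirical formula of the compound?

CrF6K3

Assume 100 g: 18.36 g Cr, 40.24 g F, 41.4 g K.
n(Cr) = 18.36/52.00 = 0.3531, n(F) = 40.24/19.00 = 2.118, n(K) = 41.4/39.10 = 1.059
Ratios (÷ 0.3531): Cr 1.000, F 5.998, K 2.999
→ CrF6K3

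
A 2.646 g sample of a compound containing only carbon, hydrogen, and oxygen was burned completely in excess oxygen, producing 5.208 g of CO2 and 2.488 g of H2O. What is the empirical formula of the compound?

mol C = 5.208 / 44.01 = 0.1183; mass C = 0.1183 × 12.01 = 1.421 g
mol H = 2 × (2.488 / 18.02) = 0.2761; mass H = 0.2761 × 1.008 = 0.2783 g
mass O = 2.646 − (1.700) = 0.9464 g → mol O = 0.05915
Divide by the smallest (0.05915 mol O): C 2.001, H 4.668, O 1.000
×3: C 6.00, H 14.00, O 3.00 → C6H14O3

C6H14O3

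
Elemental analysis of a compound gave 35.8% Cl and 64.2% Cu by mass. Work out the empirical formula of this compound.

Assume 100 g: 35.8 g Cl, 64.2 g Cu.
n(Cl) = 35.8/35.45 = 1.01, n(Cu) = 64.2/63.55 = 1.01
Ratios (÷ 1.01): Cl 1.000, Cu 1.000
Ratio ≈ 1:1, so the empirical formula is ClCu

ClCu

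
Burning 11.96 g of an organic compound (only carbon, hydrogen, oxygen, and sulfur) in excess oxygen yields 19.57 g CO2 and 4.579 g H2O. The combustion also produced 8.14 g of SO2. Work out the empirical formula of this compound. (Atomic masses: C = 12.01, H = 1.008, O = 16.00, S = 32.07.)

C7H8O2S2

mol C = 19.57 / 44.01 = 0.4447; mass C = 0.4447 × 12.01 = 5.341 g
mol H = 2 × (4.579 / 18.02) = 0.5082; mass H = 0.5082 × 1.008 = 0.5123 g
mol S = 8.14 / 64.07 = 0.1270; mass S = 4.074 g
mass O = 11.96 − (9.927) = 2.033 g → mol O = 0.1270
Divide by the smallest (0.127 mol O): C 3.500, H 4.000, O 1.000, S 1.000
×2: C 7.00, H 8.00, O 2.00, S 2.00 → C7H8O2S2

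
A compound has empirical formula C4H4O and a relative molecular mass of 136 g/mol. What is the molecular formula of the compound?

Empirical-formula mass = 68.07 g/mol
n = 136 / 68.07 = 2.00 ≈ 2
Molecular formula = (C4H4O)2 = C8H8O2

C8H8O2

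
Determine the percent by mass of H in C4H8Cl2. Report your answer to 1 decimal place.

6.3%

Molar mass = 4(12.01) + 8(1.008) + 2(35.45) = 127.004 g/mol
Mass of H per mole = 8 × 1.008 = 8.064 g
% H = 8.064 / 127.004 × 100 = 6.3%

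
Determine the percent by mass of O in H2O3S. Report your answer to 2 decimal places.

58.48%

Molar mass = 2(1.008) + 3(16.00) + 1(32.07) = 82.086 g/mol
Mass of O per mole = 3 × 16.00 = 48.000 g
% O = 48.000 / 82.086 × 100 = 58.48%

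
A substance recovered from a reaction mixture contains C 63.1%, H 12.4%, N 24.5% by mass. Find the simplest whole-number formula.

Assume 100 g: 63.1 g C, 12.4 g H, 24.5 g N.
C: 63.1 g ÷ 12.01 g/mol = 5.254 mol
H: 12.4 g ÷ 1.008 g/mol = 12.3 mol
N: 24.5 g ÷ 14.01 g/mol = 1.749 mol
Ratios (÷ 1.749): C 3.004, H 7.034, N 1.000
Ratio ≈ 3:7:1, so the empirical formula is C3H7N

C3H7N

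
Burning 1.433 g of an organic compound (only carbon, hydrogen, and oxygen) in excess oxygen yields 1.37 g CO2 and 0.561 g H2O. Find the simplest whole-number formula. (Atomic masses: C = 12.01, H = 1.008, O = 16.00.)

mol C = 1.37 / 44.01 = 0.03113; mass C = 0.03113 × 12.01 = 0.3739 g
mol H = 2 × (0.561 / 18.02) = 0.06226; mass H = 0.06226 × 1.008 = 0.06276 g
mass O = 1.433 − (0.4366) = 0.9964 g → mol O = 0.06227
Divide by the smallest (0.03113 mol C): C 1.000, H 2.000, O 2.000
Ratio ≈ 1:2:2, so the empirical formula is CH2O2

CH2O2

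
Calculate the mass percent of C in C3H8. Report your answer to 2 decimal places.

Molar mass = 3(12.01) + 8(1.008) = 44.094 g/mol
Mass of C per mole = 3 × 12.01 = 36.030 g
% C = 36.030 / 44.094 × 100 = 81.71%

81.71%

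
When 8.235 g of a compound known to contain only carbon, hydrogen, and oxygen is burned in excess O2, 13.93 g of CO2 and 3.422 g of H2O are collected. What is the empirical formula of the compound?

C5H6O4

mol C = 13.93 / 44.01 = 0.3165; mass C = 0.3165 × 12.01 = 3.801 g
mol H = 2 × (3.422 / 18.02) = 0.3798; mass H = 0.3798 × 1.008 = 0.3828 g
mass O = 8.235 − (4.184) = 4.051 g → mol O = 0.2532
Ratios (÷ 0.2532): C 1.250, H 1.500, O 1.000
Multiply by 4: C 5.00, H 6.00, O 4.00 → C5H6O4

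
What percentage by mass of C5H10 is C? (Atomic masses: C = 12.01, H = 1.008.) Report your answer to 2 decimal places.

Molar mass = 5(12.01) + 10(1.008) = 70.130 g/mol
Mass of C per mole = 5 × 12.01 = 60.050 g
% C = 60.050 / 70.130 × 100 = 85.63%

85.63%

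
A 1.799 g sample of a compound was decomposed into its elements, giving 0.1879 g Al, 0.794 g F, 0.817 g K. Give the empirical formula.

AlF6K3

Moles — Al: 0.1879 / 26.98 = 0.006964 mol; F: 0.794 / 19.00 = 0.04179 mol; K: 0.817 / 39.10 = 0.0209 mol
Ratios (÷ 0.006964): Al 1.000, F 6.000, K 3.000
Ratio ≈ 1:6:3, so the empirical formula is AlF6K3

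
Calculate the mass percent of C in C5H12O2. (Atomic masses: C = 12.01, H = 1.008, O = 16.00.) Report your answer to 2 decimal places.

Molar mass = 5(12.01) + 12(1.008) + 2(16.00) = 104.146 g/mol
Mass of C per mole = 5 × 12.01 = 60.050 g
% C = 60.050 / 104.146 × 100 = 57.66%

57.66%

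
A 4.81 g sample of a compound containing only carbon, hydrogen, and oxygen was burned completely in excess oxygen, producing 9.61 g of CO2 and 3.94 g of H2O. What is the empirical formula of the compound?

C2H4O

mol C = 9.61 / 44.01 = 0.2184; mass C = 0.2184 × 12.01 = 2.622 g
mol H = 2 × (3.94 / 18.02) = 0.4373; mass H = 0.4373 × 1.008 = 0.4408 g
mass O = 4.81 − (3.063) = 1.747 g → mol O = 0.1092
Ratios (÷ 0.1092): C 2.000, H 4.006, O 1.000
≈ 2:4:1 → C2H4O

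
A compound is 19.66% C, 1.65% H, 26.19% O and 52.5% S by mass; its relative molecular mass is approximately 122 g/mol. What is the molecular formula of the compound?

C2H2O2S2

Assume 100 g: 19.66 g C, 1.65 g H, 26.19 g O, 52.5 g S.
Moles — C: 19.66 / 12.01 = 1.637 mol; H: 1.65 / 1.008 = 1.637 mol; O: 26.19 / 16.00 = 1.637 mol; S: 52.5 / 32.07 = 1.637 mol
Ratios (÷ 1.637): C 1.000, H 1.000, O 1.000, S 1.000
→ CHOS
Empirical-formula mass = 61.09 g/mol
n = 122 / 61.09 = 2.00 ≈ 2
Molecular formula = (CHOS)×2 = C2H2O2S2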